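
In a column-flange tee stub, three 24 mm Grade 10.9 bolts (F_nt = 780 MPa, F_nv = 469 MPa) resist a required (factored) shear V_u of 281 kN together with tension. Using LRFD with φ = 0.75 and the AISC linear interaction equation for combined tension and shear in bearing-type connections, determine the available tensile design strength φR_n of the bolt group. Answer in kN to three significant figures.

A_b = π·24²/4 = 452.4 mm²; f_rv = 281 × 1000 / (3 × 452.4) = 207 MPa.
F'_nt = 1.3 F_nt − (F_nt / φF_nv) f_rv = 1.3·780 − (780/(0.75·469))·207 = 554.9 MPa, capped at F_nt → F'_nt = 554.9 MPa.
R_n = F'_nt · A_b · n = 554.9 × 452.4 × 3 / 1000 = 753.1 kN.
Design strength φR_n = 0.75 × 753.1 = 565 kN.

565 kN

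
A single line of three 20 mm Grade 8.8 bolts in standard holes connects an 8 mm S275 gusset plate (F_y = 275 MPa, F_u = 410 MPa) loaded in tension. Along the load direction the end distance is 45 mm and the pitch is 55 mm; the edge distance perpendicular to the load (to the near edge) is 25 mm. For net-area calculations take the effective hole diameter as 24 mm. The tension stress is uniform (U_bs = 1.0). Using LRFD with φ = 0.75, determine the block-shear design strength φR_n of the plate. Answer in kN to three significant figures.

172 kN

Shear plane L_v = 45 + 2·55 = 155 mm; A_gv = 155 × 8 = 1240 mm².
A_nv = (155 − 2.5·24) × 8 = 760 mm².
A_nt = (25 − 0.5·24) × 8 = 104 mm².
0.6 F_u A_nv = 187 kN; 0.6 F_y A_gv = 204.6 kN → shear rupture governs the shear term.
R_n = 187 + 1.0 × 410 × 104 / 1000 = 229.6 kN.
Design strength φR_n = 0.75 × 229.6 = 172 kN.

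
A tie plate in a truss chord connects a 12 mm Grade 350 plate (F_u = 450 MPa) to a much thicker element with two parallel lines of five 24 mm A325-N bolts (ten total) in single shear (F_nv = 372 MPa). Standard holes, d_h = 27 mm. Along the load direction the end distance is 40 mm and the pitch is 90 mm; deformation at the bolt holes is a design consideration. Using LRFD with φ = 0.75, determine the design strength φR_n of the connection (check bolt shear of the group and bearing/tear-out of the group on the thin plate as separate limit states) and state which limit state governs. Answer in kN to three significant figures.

Bolt shear: A_b = π·24²/4 = 452.4 mm²; R_n = 372 × 452.4 × 10 × 1 / 1000 = 1683 kN → 0.75 × 1683 = 1260 kN.
Bearing (1.2 l_c t F_u ≤ 2.4 d t F_u): upper limit = 2.4·24·12·450 / 1000 = 311 kN.
  Edge l_c = 40 − 27/2 = 26.5 → r_n = 171.7 kN; interior l_c = 90 − 27 = 63 → r_n = 311 kN.
  R_n,bearing = 2·171.7 + 8·311 = 2832 kN → 0.75 × 2832 = 2120 kN.
Bolt shear governs: 1260 kN.

1260 kN (bolt shear governs)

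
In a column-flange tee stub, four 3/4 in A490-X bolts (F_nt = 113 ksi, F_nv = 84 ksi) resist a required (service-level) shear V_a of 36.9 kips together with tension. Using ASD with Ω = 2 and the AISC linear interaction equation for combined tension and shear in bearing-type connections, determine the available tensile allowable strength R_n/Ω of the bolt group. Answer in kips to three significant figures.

A_b = π·0.75²/4 = 0.4418 in²; f_rv = 36.9 / (4 × 0.4418) = 20.88 ksi.
F'_nt = 1.3 F_nt − (Ω F_nt / F_nv) f_rv = 1.3·113 − (2·113/84)·20.88 = 90.72 ksi, capped at F_nt → F'_nt = 90.72 ksi.
R_n = F'_nt · A_b · n = 90.72 × 0.4418 × 4 = 160.3 kips.
Allowable strength R_n/Ω = 160.3 / 2 = 80.2 kips.

80.2 kips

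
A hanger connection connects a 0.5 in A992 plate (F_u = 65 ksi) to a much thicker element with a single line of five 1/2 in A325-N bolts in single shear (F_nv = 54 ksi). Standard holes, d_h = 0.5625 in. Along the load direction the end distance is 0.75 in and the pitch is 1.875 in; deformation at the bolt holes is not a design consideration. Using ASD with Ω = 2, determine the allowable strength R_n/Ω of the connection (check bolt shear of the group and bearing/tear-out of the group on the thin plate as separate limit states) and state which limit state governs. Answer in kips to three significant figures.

Bolt shear: A_b = π·0.5²/4 = 0.1963 in²; R_n = 54 × 0.1963 × 5 × 1 = 53.01 kips → 53.01 / 2 = 26.5 kips.
Bearing (1.5 l_c t F_u ≤ 3.0 d t F_u): upper limit = 3.0·0.5·0.5·65 = 48.75 kips.
  Edge l_c = 0.75 − 0.5625/2 = 0.4688 → r_n = 22.85 kips; interior l_c = 1.875 − 0.5625 = 1.312 → r_n = 48.75 kips.
  R_n,bearing = 1·22.85 + 4·48.75 = 217.9 kips → 217.9 / 2 = 109 kips.
Bolt shear governs: 26.5 kips.

26.5 kips (bolt shear governs)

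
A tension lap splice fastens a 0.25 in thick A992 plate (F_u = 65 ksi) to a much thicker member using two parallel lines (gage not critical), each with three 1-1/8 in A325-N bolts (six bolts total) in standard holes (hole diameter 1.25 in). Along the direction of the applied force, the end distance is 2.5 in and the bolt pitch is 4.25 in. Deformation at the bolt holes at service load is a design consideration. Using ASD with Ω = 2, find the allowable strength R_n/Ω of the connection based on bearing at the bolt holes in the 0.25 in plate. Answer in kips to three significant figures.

Per bolt r_n = 1.2 l_c t F_u ≤ 2.4 d t F_u; upper limit = 2.4 × 1.125 × 0.25 × 65 = 43.87 kips.
Edge bolt: l_c = 2.5 − 1.25/2 = 1.875 in → 1.2 × 1.875 × 0.25 × 65 = 36.56 → r_n = 36.56 kips.
Interior bolts: l_c = 4.25 − 1.25 = 3 in → 1.2 × 3 × 0.25 × 65 = 58.5 → r_n = 43.87 kips.
R_n = 2 × 36.56 + 4 × 43.87 = 248.6 kips.
Allowable strength R_n/Ω = 248.6 / 2 = 124 kips.

124 kips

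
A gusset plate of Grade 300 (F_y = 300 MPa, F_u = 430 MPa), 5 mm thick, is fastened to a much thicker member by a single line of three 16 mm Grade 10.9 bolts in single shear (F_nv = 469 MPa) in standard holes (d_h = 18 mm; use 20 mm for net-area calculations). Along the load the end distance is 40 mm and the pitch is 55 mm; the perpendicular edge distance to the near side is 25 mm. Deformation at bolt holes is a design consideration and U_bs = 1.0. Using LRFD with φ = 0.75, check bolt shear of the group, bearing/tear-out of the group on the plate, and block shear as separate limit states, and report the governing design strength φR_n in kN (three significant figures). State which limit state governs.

Bolt shear: A_b = π·16²/4 = 201.1 mm²; R_n = 469 × 201.1 × 3 × 1 / 1000 = 282.9 kN → 0.75 × 282.9 = 212 kN.
Bearing: edge l_c = 31, r_n = 79.98 kN; interior l_c = 37, r_n = 82.56 kN; R_n = 79.98 + 2·82.56 = 245.1 kN → 184 kN.
Block shear: A_gv = 750, A_nv = 500, A_nt = 75 mm²; R_n = min(0.6F_uA_nv, 0.6F_yA_gv) + U_bs·F_u·A_nt = 161.2 kN → 121 kN.
Block shear governs: 121 kN.

121 kN (block shear governs)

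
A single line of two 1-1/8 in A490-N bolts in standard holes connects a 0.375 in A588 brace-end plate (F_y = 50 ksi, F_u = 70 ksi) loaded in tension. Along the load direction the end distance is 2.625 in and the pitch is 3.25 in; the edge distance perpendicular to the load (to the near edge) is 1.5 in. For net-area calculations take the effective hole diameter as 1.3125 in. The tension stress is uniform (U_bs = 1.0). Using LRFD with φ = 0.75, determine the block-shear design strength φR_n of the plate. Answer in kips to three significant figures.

Shear plane L_v = 2.625 + 1·3.25 = 5.875 in; A_gv = 5.875 × 0.375 = 2.203 in².
A_nv = (5.875 − 1.5·1.3125) × 0.375 = 1.465 in².
A_nt = (1.5 − 0.5·1.3125) × 0.375 = 0.3164 in².
0.6 F_u A_nv = 61.52 kips; 0.6 F_y A_gv = 66.09 kips → shear rupture governs the shear term.
R_n = 61.52 + 1.0 × 70 × 0.3164 = 83.67 kips.
Design strength φR_n = 0.75 × 83.67 = 62.8 kips.

62.8 kips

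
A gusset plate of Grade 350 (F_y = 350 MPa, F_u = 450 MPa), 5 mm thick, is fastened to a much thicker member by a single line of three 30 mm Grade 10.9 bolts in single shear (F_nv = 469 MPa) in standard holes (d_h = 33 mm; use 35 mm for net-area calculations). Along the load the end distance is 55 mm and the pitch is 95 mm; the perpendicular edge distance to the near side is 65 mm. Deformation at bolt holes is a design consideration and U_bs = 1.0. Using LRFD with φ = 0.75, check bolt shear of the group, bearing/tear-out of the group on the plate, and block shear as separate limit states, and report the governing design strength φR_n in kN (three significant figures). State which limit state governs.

240 kN (block shear governs)

Bolt shear: A_b = π·30²/4 = 706.9 mm²; R_n = 469 × 706.9 × 3 × 1 / 1000 = 994.5 kN → 0.75 × 994.5 = 746 kN.
Bearing: edge l_c = 38.5, r_n = 103.9 kN; interior l_c = 62, r_n = 162 kN; R_n = 103.9 + 2·162 = 427.9 kN → 321 kN.
Block shear: A_gv = 1225, A_nv = 787.5, A_nt = 237.5 mm²; R_n = min(0.6F_uA_nv, 0.6F_yA_gv) + U_bs·F_u·A_nt = 319.5 kN → 240 kN.
Block shear governs: 240 kN.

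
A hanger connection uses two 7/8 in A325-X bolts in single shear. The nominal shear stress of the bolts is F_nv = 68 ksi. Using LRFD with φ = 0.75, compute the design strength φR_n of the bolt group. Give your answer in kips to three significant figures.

61.3 kips

A_b = π × 0.875² / 4 = 0.6013 in².
R_n = F_nv · A_b · n · n_s = 68 × 0.6013 × 2 × 1 = 81.78 kips.
Design strength φR_n = 0.75 × 81.78 = 61.3 kips.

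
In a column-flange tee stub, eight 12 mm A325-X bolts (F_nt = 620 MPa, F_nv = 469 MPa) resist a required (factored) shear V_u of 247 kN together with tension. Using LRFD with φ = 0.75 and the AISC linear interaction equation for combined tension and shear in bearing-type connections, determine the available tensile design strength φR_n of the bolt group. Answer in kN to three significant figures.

220 kN

A_b = π·12²/4 = 113.1 mm²; f_rv = 247 × 1000 / (8 × 113.1) = 273 MPa.
F'_nt = 1.3 F_nt − (F_nt / φF_nv) f_rv = 1.3·620 − (620/(0.75·469))·273 = 324.8 MPa, capped at F_nt → F'_nt = 324.8 MPa.
R_n = F'_nt · A_b · n = 324.8 × 113.1 × 8 / 1000 = 293.9 kN.
Design strength φR_n = 0.75 × 293.9 = 220 kN.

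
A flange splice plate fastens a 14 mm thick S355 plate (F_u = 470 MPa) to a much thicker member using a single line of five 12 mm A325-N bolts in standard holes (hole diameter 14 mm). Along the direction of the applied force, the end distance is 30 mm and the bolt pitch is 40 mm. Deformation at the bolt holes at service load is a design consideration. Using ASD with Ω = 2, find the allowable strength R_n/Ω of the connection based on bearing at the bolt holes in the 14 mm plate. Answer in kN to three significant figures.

470 kN

Per bolt r_n = 1.2 l_c t F_u ≤ 2.4 d t F_u; upper limit = 2.4 × 12 × 14 × 470 / 1000 = 189.5 kN.
Edge bolt: l_c = 30 − 14/2 = 23 mm → 1.2 × 23 × 14 × 470 / 1000 = 181.6 → r_n = 181.6 kN.
Interior bolts: l_c = 40 − 14 = 26 mm → 1.2 × 26 × 14 × 470 / 1000 = 205.3 → r_n = 189.5 kN.
R_n = 1 × 181.6 + 4 × 189.5 = 939.6 kN.
Allowable strength R_n/Ω = 939.6 / 2 = 470 kN.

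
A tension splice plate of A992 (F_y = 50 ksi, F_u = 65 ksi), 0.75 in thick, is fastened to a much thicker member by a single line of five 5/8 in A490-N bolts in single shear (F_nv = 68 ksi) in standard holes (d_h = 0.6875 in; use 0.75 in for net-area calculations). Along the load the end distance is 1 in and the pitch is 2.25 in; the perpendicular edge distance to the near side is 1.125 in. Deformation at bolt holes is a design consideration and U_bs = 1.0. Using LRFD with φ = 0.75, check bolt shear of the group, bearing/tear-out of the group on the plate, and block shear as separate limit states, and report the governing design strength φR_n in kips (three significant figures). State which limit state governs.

78.2 kips (bolt shear governs)

Bolt shear: A_b = π·0.625²/4 = 0.3068 in²; R_n = 68 × 0.3068 × 5 × 1 = 104.3 kips → 0.75 × 104.3 = 78.2 kips.
Bearing: edge l_c = 0.6562, r_n = 38.39 kips; interior l_c = 1.562, r_n = 73.12 kips; R_n = 38.39 + 4·73.12 = 330.9 kips → 248 kips.
Block shear: A_gv = 7.5, A_nv = 4.969, A_nt = 0.5625 in²; R_n = min(0.6F_uA_nv, 0.6F_yA_gv) + U_bs·F_u·A_nt = 230.3 kips → 173 kips.
Bolt shear governs: 78.2 kips.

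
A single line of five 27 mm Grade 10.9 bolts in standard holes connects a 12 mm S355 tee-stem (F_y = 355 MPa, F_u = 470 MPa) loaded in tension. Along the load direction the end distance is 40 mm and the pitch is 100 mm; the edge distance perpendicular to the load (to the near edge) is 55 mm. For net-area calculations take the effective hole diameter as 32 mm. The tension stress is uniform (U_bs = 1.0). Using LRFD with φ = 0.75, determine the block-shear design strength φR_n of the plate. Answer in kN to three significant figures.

Shear plane L_v = 40 + 4·100 = 440 mm; A_gv = 440 × 12 = 5280 mm².
A_nv = (440 − 4.5·32) × 12 = 3552 mm².
A_nt = (55 − 0.5·32) × 12 = 468 mm².
0.6 F_u A_nv = 1002 kN; 0.6 F_y A_gv = 1125 kN → shear rupture governs the shear term.
R_n = 1002 + 1.0 × 470 × 468 / 1000 = 1222 kN.
Design strength φR_n = 0.75 × 1222 = 916 kN.

916 kN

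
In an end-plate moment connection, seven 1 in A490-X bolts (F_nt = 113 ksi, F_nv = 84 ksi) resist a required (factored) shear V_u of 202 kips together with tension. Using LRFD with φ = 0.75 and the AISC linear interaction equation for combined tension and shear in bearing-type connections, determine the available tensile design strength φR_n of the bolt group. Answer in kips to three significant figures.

334 kips

A_b = π·1²/4 = 0.7854 in²; f_rv = 202 / (7 × 0.7854) = 36.74 ksi.
F'_nt = 1.3 F_nt − (F_nt / φF_nv) f_rv = 1.3·113 − (113/(0.75·84))·36.74 = 81 ksi, capped at F_nt → F'_nt = 81 ksi.
R_n = F'_nt · A_b · n = 81 × 0.7854 × 7 = 445.3 kips.
Design strength φR_n = 0.75 × 445.3 = 334 kips.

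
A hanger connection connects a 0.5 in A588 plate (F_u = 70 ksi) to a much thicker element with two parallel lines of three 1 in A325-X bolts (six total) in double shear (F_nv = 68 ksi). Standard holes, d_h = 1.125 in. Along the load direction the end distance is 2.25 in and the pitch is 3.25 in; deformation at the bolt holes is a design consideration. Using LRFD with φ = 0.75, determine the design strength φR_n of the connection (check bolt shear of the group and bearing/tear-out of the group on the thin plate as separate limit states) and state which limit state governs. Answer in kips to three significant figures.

358 kips (bearing governs)

Bolt shear: A_b = π·1²/4 = 0.7854 in²; R_n = 68 × 0.7854 × 6 × 2 = 640.9 kips → 0.75 × 640.9 = 481 kips.
Bearing (1.2 l_c t F_u ≤ 2.4 d t F_u): upper limit = 2.4·1·0.5·70 = 84 kips.
  Edge l_c = 2.25 − 1.125/2 = 1.688 → r_n = 70.88 kips; interior l_c = 3.25 − 1.125 = 2.125 → r_n = 84 kips.
  R_n,bearing = 2·70.88 + 4·84 = 477.8 kips → 0.75 × 477.8 = 358 kips.
Bearing governs: 358 kips.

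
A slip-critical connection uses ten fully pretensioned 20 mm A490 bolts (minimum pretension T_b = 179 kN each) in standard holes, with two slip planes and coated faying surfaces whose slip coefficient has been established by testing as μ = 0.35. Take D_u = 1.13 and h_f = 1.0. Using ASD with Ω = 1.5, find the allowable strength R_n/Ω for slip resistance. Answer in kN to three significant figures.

R_n = μ · D_u · h_f · T_b · n_s · n_b = 0.35 × 1.13 × 1.0 × 179 × 2 × 10 = 1416 kN.
Allowable strength R_n/Ω = 1416 / 1.5 = 944 kN.

944 kN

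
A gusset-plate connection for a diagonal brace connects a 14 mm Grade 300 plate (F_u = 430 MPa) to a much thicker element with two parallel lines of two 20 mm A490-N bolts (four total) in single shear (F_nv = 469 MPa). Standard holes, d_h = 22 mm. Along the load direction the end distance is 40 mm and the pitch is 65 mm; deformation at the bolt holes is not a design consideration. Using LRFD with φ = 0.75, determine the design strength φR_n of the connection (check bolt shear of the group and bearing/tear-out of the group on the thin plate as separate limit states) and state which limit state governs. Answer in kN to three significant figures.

442 kN (bolt shear governs)

Bolt shear: A_b = π·20²/4 = 314.2 mm²; R_n = 469 × 314.2 × 4 × 1 / 1000 = 589.4 kN → 0.75 × 589.4 = 442 kN.
Bearing (1.5 l_c t F_u ≤ 3.0 d t F_u): upper limit = 3.0·20·14·430 / 1000 = 361.2 kN.
  Edge l_c = 40 − 22/2 = 29 → r_n = 261.9 kN; interior l_c = 65 − 22 = 43 → r_n = 361.2 kN.
  R_n,bearing = 2·261.9 + 2·361.2 = 1246 kN → 0.75 × 1246 = 935 kN.
Bolt shear governs: 442 kN.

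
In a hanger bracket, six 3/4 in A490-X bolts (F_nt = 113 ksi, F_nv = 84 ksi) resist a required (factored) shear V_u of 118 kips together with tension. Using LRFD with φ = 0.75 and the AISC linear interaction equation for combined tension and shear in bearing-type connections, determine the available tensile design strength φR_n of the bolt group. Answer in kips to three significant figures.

A_b = π·0.75²/4 = 0.4418 in²; f_rv = 118 / (6 × 0.4418) = 44.52 ksi.
F'_nt = 1.3 F_nt − (F_nt / φF_nv) f_rv = 1.3·113 − (113/(0.75·84))·44.52 = 67.05 ksi, capped at F_nt → F'_nt = 67.05 ksi.
R_n = F'_nt · A_b · n = 67.05 × 0.4418 × 6 = 177.7 kips.
Design strength φR_n = 0.75 × 177.7 = 133 kips.

133 kips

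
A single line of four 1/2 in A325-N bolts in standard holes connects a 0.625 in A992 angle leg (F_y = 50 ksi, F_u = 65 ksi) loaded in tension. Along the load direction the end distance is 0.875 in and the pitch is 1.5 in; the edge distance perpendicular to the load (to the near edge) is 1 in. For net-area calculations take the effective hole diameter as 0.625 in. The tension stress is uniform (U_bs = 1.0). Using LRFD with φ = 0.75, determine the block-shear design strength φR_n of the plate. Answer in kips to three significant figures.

Shear plane L_v = 0.875 + 3·1.5 = 5.375 in; A_gv = 5.375 × 0.625 = 3.359 in².
A_nv = (5.375 − 3.5·0.625) × 0.625 = 1.992 in².
A_nt = (1 − 0.5·0.625) × 0.625 = 0.4297 in².
0.6 F_u A_nv = 77.7 kips; 0.6 F_y A_gv = 100.8 kips → shear rupture governs the shear term.
R_n = 77.7 + 1.0 × 65 × 0.4297 = 105.6 kips.
Design strength φR_n = 0.75 × 105.6 = 79.2 kips.

79.2 kips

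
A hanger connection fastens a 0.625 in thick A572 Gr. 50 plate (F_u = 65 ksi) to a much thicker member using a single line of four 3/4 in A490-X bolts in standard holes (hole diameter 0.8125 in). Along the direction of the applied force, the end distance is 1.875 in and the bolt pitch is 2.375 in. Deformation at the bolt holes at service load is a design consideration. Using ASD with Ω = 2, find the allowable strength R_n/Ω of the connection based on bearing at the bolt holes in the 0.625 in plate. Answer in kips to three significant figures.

Per bolt r_n = 1.2 l_c t F_u ≤ 2.4 d t F_u; upper limit = 2.4 × 0.75 × 0.625 × 65 = 73.12 kips.
Edge bolt: l_c = 1.875 − 0.8125/2 = 1.469 in → 1.2 × 1.469 × 0.625 × 65 = 71.6 → r_n = 71.6 kips.
Interior bolts: l_c = 2.375 − 0.8125 = 1.562 in → 1.2 × 1.562 × 0.625 × 65 = 76.17 → r_n = 73.12 kips.
R_n = 1 × 71.6 + 3 × 73.12 = 291 kips.
Allowable strength R_n/Ω = 291 / 2 = 145 kips.

145 kips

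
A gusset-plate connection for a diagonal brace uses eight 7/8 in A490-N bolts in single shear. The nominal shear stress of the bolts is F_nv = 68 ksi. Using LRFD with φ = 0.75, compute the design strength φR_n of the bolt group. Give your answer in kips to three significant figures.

245 kips

A_b = π × 0.875² / 4 = 0.6013 in².
R_n = F_nv · A_b · n · n_s = 68 × 0.6013 × 8 × 1 = 327.1 kips.
Design strength φR_n = 0.75 × 327.1 = 245 kips.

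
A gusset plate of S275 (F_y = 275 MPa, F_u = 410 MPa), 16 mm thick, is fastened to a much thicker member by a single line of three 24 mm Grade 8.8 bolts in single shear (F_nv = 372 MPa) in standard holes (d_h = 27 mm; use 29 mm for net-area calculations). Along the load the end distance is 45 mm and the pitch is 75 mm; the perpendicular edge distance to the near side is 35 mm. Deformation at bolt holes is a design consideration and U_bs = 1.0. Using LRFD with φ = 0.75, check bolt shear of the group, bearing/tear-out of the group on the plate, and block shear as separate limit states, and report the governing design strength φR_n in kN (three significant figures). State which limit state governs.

379 kN (bolt shear governs)

Bolt shear: A_b = π·24²/4 = 452.4 mm²; R_n = 372 × 452.4 × 3 × 1 / 1000 = 504.9 kN → 0.75 × 504.9 = 379 kN.
Bearing: edge l_c = 31.5, r_n = 248 kN; interior l_c = 48, r_n = 377.9 kN; R_n = 248 + 2·377.9 = 1004 kN → 753 kN.
Block shear: A_gv = 3120, A_nv = 1960, A_nt = 328 mm²; R_n = min(0.6F_uA_nv, 0.6F_yA_gv) + U_bs·F_u·A_nt = 616.6 kN → 462 kN.
Bolt shear governs: 379 kN.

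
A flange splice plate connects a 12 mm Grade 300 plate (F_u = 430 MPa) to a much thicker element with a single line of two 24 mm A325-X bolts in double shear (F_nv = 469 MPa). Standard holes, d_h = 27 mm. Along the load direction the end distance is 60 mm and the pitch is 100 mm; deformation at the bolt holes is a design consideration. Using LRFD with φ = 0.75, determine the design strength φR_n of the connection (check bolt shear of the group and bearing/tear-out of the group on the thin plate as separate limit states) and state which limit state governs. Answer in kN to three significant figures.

Bolt shear: A_b = π·24²/4 = 452.4 mm²; R_n = 469 × 452.4 × 2 × 2 / 1000 = 848.7 kN → 0.75 × 848.7 = 637 kN.
Bearing (1.2 l_c t F_u ≤ 2.4 d t F_u): upper limit = 2.4·24·12·430 / 1000 = 297.2 kN.
  Edge l_c = 60 − 27/2 = 46.5 → r_n = 287.9 kN; interior l_c = 100 − 27 = 73 → r_n = 297.2 kN.
  R_n,bearing = 1·287.9 + 1·297.2 = 585.1 kN → 0.75 × 585.1 = 439 kN.
Bearing governs: 439 kN.

439 kN (bearing governs)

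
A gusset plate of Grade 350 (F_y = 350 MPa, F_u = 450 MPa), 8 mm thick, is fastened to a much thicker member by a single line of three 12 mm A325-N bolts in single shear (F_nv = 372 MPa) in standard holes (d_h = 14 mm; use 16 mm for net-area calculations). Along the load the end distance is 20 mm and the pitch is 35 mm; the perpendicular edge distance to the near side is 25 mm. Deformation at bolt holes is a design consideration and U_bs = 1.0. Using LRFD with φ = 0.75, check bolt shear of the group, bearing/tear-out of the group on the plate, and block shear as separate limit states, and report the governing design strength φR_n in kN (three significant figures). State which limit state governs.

94.7 kN (bolt shear governs)

Bolt shear: A_b = π·12²/4 = 113.1 mm²; R_n = 372 × 113.1 × 3 × 1 / 1000 = 126.2 kN → 0.75 × 126.2 = 94.7 kN.
Bearing: edge l_c = 13, r_n = 56.16 kN; interior l_c = 21, r_n = 90.72 kN; R_n = 56.16 + 2·90.72 = 237.6 kN → 178 kN.
Block shear: A_gv = 720, A_nv = 400, A_nt = 136 mm²; R_n = min(0.6F_uA_nv, 0.6F_yA_gv) + U_bs·F_u·A_nt = 169.2 kN → 127 kN.
Bolt shear governs: 94.7 kN.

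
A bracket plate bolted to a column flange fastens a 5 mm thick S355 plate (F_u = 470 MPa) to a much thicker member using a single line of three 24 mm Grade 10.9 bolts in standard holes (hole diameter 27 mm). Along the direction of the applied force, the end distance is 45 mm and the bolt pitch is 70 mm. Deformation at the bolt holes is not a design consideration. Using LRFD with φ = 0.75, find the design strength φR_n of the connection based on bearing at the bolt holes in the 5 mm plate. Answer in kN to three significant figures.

311 kN

Per bolt r_n = 1.5 l_c t F_u ≤ 3.0 d t F_u; upper limit = 3.0 × 24 × 5 × 470 / 1000 = 169.2 kN.
Edge bolt: l_c = 45 − 27/2 = 31.5 mm → 1.5 × 31.5 × 5 × 470 / 1000 = 111 → r_n = 111 kN.
Interior bolts: l_c = 70 − 27 = 43 mm → 1.5 × 43 × 5 × 470 / 1000 = 151.6 → r_n = 151.6 kN.
R_n = 1 × 111 + 2 × 151.6 = 414.2 kN.
Design strength φR_n = 0.75 × 414.2 = 311 kN.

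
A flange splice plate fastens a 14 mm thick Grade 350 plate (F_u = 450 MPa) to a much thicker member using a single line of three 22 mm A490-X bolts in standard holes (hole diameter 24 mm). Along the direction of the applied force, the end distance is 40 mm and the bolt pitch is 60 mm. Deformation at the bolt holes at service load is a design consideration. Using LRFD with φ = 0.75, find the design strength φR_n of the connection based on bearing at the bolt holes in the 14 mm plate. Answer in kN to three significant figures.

567 kN

Per bolt r_n = 1.2 l_c t F_u ≤ 2.4 d t F_u; upper limit = 2.4 × 22 × 14 × 450 / 1000 = 332.6 kN.
Edge bolt: l_c = 40 − 24/2 = 28 mm → 1.2 × 28 × 14 × 450 / 1000 = 211.7 → r_n = 211.7 kN.
Interior bolts: l_c = 60 − 24 = 36 mm → 1.2 × 36 × 14 × 450 / 1000 = 272.2 → r_n = 272.2 kN.
R_n = 1 × 211.7 + 2 × 272.2 = 756 kN.
Design strength φR_n = 0.75 × 756 = 567 kN.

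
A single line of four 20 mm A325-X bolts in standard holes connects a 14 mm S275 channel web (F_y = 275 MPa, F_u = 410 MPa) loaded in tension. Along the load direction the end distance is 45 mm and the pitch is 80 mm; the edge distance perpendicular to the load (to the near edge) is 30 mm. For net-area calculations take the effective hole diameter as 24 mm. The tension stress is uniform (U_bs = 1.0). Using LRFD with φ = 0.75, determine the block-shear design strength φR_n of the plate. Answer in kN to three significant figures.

Shear plane L_v = 45 + 3·80 = 285 mm; A_gv = 285 × 14 = 3990 mm².
A_nv = (285 − 3.5·24) × 14 = 2814 mm².
A_nt = (30 − 0.5·24) × 14 = 252 mm².
0.6 F_u A_nv = 692.2 kN; 0.6 F_y A_gv = 658.4 kN → shear yielding governs the shear term.
R_n = 658.4 + 1.0 × 410 × 252 / 1000 = 761.7 kN.
Design strength φR_n = 0.75 × 761.7 = 571 kN.

571 kN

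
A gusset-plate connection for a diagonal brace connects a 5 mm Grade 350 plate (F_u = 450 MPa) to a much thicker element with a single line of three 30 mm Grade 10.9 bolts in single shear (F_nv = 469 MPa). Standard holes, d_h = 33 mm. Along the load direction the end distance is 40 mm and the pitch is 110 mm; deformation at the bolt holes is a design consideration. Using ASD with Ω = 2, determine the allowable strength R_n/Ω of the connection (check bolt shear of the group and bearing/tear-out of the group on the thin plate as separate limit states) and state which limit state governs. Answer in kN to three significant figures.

194 kN (bearing governs)

Bolt shear: A_b = π·30²/4 = 706.9 mm²; R_n = 469 × 706.9 × 3 × 1 / 1000 = 994.5 kN → 994.5 / 2 = 497 kN.
Bearing (1.2 l_c t F_u ≤ 2.4 d t F_u): upper limit = 2.4·30·5·450 / 1000 = 162 kN.
  Edge l_c = 40 − 33/2 = 23.5 → r_n = 63.45 kN; interior l_c = 110 − 33 = 77 → r_n = 162 kN.
  R_n,bearing = 1·63.45 + 2·162 = 387.4 kN → 387.4 / 2 = 194 kN.
Bearing governs: 194 kN.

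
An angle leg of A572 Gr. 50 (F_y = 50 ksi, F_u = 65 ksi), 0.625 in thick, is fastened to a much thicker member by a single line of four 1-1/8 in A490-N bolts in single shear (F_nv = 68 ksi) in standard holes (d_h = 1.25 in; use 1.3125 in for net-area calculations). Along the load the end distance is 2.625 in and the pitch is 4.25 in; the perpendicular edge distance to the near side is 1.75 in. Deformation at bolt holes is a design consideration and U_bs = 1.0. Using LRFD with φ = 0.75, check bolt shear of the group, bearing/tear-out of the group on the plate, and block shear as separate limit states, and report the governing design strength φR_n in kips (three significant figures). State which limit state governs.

203 kips (bolt shear governs)

Bolt shear: A_b = π·1.125²/4 = 0.994 in²; R_n = 68 × 0.994 × 4 × 1 = 270.4 kips → 0.75 × 270.4 = 203 kips.
Bearing: edge l_c = 2, r_n = 97.5 kips; interior l_c = 3, r_n = 109.7 kips; R_n = 97.5 + 3·109.7 = 426.6 kips → 320 kips.
Block shear: A_gv = 9.609, A_nv = 6.738, A_nt = 0.6836 in²; R_n = min(0.6F_uA_nv, 0.6F_yA_gv) + U_bs·F_u·A_nt = 307.2 kips → 230 kips.
Bolt shear governs: 203 kips.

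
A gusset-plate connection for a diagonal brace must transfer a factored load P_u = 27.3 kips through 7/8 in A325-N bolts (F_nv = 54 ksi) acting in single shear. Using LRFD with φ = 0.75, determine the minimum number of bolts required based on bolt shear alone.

2 bolts

A_b = π·0.875²/4 = 0.6013 in².
Per-bolt design strength φR_n = 0.75 × 54 × 0.6013 × 1 = 24.35 kips.
n ≥ 27.3 / 24.35 = 1.121 → use 2 bolts.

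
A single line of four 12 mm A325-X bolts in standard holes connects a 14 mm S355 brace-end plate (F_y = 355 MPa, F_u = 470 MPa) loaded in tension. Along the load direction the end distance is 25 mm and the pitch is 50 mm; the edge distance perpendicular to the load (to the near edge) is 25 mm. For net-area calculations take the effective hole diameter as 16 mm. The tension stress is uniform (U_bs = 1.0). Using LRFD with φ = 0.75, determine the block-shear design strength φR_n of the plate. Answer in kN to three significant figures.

436 kN

Shear plane L_v = 25 + 3·50 = 175 mm; A_gv = 175 × 14 = 2450 mm².
A_nv = (175 − 3.5·16) × 14 = 1666 mm².
A_nt = (25 − 0.5·16) × 14 = 238 mm².
0.6 F_u A_nv = 469.8 kN; 0.6 F_y A_gv = 521.9 kN → shear rupture governs the shear term.
R_n = 469.8 + 1.0 × 470 × 238 / 1000 = 581.7 kN.
Design strength φR_n = 0.75 × 581.7 = 436 kN.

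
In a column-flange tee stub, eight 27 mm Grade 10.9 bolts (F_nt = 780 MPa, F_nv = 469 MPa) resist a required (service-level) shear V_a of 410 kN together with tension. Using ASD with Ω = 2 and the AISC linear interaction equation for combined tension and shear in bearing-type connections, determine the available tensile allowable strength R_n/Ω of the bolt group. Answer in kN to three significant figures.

A_b = π·27²/4 = 572.6 mm²; f_rv = 410 × 1000 / (8 × 572.6) = 89.51 MPa.
F'_nt = 1.3 F_nt − (Ω F_nt / F_nv) f_rv = 1.3·780 − (2·780/469)·89.51 = 716.3 MPa, capped at F_nt → F'_nt = 716.3 MPa.
R_n = F'_nt · A_b · n = 716.3 × 572.6 × 8 / 1000 = 3281 kN.
Allowable strength R_n/Ω = 3281 / 2 = 1640 kN.

1640 kN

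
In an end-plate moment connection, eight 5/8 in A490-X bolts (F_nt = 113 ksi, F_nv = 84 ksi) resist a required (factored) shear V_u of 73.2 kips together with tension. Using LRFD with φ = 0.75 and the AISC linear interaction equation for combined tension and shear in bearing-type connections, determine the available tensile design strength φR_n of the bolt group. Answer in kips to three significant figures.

172 kips

A_b = π·0.625²/4 = 0.3068 in²; f_rv = 73.2 / (8 × 0.3068) = 29.82 ksi.
F'_nt = 1.3 F_nt − (F_nt / φF_nv) f_rv = 1.3·113 − (113/(0.75·84))·29.82 = 93.41 ksi, capped at F_nt → F'_nt = 93.41 ksi.
R_n = F'_nt · A_b · n = 93.41 × 0.3068 × 8 = 229.3 kips.
Design strength φR_n = 0.75 × 229.3 = 172 kips.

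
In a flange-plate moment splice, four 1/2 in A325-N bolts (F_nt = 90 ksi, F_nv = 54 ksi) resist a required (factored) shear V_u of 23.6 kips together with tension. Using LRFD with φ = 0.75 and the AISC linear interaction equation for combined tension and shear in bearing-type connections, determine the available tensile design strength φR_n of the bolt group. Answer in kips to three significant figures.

29.6 kips

A_b = π·0.5²/4 = 0.1963 in²; f_rv = 23.6 / (4 × 0.1963) = 30.05 ksi.
F'_nt = 1.3 F_nt − (F_nt / φF_nv) f_rv = 1.3·90 − (90/(0.75·54))·30.05 = 50.23 ksi, capped at F_nt → F'_nt = 50.23 ksi.
R_n = F'_nt · A_b · n = 50.23 × 0.1963 × 4 = 39.45 kips.
Design strength φR_n = 0.75 × 39.45 = 29.6 kips.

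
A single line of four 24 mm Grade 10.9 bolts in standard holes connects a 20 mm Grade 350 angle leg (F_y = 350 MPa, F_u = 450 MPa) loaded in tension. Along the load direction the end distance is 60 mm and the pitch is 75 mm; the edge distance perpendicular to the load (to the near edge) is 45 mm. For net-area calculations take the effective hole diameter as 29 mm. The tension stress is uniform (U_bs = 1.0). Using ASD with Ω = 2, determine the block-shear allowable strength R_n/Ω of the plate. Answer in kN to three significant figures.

633 kN

Shear plane L_v = 60 + 3·75 = 285 mm; A_gv = 285 × 20 = 5700 mm².
A_nv = (285 − 3.5·29) × 20 = 3670 mm².
A_nt = (45 − 0.5·29) × 20 = 610 mm².
0.6 F_u A_nv = 990.9 kN; 0.6 F_y A_gv = 1197 kN → shear rupture governs the shear term.
R_n = 990.9 + 1.0 × 450 × 610 / 1000 = 1265 kN.
Allowable strength R_n/Ω = 1265 / 2 = 633 kN.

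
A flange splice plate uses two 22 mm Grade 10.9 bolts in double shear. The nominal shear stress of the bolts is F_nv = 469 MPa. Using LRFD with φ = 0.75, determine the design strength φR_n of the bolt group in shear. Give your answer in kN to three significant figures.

A_b = π × 22² / 4 = 380.1 mm².
R_n = F_nv · A_b · n · n_s = 469 × 380.1 × 2 × 2 / 1000 = 713.1 kN.
Design strength φR_n = 0.75 × 713.1 = 535 kN.

535 kN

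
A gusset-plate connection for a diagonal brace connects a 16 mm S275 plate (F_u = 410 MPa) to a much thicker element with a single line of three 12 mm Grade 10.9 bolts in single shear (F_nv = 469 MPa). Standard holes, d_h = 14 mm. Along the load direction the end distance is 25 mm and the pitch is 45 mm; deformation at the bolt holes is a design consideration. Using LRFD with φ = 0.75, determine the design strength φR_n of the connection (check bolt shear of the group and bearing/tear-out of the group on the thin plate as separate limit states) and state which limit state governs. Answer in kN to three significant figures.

Bolt shear: A_b = π·12²/4 = 113.1 mm²; R_n = 469 × 113.1 × 3 × 1 / 1000 = 159.1 kN → 0.75 × 159.1 = 119 kN.
Bearing (1.2 l_c t F_u ≤ 2.4 d t F_u): upper limit = 2.4·12·16·410 / 1000 = 188.9 kN.
  Edge l_c = 25 − 14/2 = 18 → r_n = 141.7 kN; interior l_c = 45 − 14 = 31 → r_n = 188.9 kN.
  R_n,bearing = 1·141.7 + 2·188.9 = 519.6 kN → 0.75 × 519.6 = 390 kN.
Bolt shear governs: 119 kN.

119 kN (bolt shear governs)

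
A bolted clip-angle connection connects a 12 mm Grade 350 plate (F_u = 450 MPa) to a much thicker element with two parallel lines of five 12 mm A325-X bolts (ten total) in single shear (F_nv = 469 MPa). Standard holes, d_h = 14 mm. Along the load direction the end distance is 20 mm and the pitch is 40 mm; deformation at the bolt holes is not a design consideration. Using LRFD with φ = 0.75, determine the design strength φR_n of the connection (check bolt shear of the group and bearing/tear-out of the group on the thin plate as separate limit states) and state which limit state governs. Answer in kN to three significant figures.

Bolt shear: A_b = π·12²/4 = 113.1 mm²; R_n = 469 × 113.1 × 10 × 1 / 1000 = 530.4 kN → 0.75 × 530.4 = 398 kN.
Bearing (1.5 l_c t F_u ≤ 3.0 d t F_u): upper limit = 3.0·12·12·450 / 1000 = 194.4 kN.
  Edge l_c = 20 − 14/2 = 13 → r_n = 105.3 kN; interior l_c = 40 − 14 = 26 → r_n = 194.4 kN.
  R_n,bearing = 2·105.3 + 8·194.4 = 1766 kN → 0.75 × 1766 = 1320 kN.
Bolt shear governs: 398 kN.

398 kN (bolt shear governs)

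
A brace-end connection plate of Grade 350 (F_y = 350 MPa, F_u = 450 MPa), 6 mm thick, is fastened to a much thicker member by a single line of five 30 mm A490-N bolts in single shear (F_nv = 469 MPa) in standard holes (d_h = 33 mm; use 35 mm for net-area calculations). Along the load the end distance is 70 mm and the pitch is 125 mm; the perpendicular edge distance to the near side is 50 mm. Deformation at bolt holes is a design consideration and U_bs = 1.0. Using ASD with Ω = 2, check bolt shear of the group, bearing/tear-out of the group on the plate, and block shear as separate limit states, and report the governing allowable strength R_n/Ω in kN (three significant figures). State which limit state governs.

378 kN (block shear governs)

Bolt shear: A_b = π·30²/4 = 706.9 mm²; R_n = 469 × 706.9 × 5 × 1 / 1000 = 1658 kN → 1658 / 2 = 829 kN.
Bearing: edge l_c = 53.5, r_n = 173.3 kN; interior l_c = 92, r_n = 194.4 kN; R_n = 173.3 + 4·194.4 = 950.9 kN → 475 kN.
Block shear: A_gv = 3420, A_nv = 2475, A_nt = 195 mm²; R_n = min(0.6F_uA_nv, 0.6F_yA_gv) + U_bs·F_u·A_nt = 756 kN → 378 kN.
Block shear governs: 378 kN.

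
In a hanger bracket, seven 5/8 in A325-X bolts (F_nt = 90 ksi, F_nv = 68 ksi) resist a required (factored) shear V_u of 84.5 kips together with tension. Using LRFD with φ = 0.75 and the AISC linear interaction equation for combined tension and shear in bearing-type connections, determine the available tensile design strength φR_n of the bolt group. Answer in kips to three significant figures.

76.6 kips

A_b = π·0.625²/4 = 0.3068 in²; f_rv = 84.5 / (7 × 0.3068) = 39.35 ksi.
F'_nt = 1.3 F_nt − (F_nt / φF_nv) f_rv = 1.3·90 − (90/(0.75·68))·39.35 = 47.56 ksi, capped at F_nt → F'_nt = 47.56 ksi.
R_n = F'_nt · A_b · n = 47.56 × 0.3068 × 7 = 102.1 kips.
Design strength φR_n = 0.75 × 102.1 = 76.6 kips.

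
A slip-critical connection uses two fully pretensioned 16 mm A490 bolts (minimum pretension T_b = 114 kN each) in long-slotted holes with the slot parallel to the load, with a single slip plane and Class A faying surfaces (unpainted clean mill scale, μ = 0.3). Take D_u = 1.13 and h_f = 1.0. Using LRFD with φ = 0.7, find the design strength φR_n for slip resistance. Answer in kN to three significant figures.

54.1 kN

R_n = μ · D_u · h_f · T_b · n_s · n_b = 0.3 × 1.13 × 1.0 × 114 × 1 × 2 = 77.29 kN.
Design strength φR_n = 0.7 × 77.29 = 54.1 kN.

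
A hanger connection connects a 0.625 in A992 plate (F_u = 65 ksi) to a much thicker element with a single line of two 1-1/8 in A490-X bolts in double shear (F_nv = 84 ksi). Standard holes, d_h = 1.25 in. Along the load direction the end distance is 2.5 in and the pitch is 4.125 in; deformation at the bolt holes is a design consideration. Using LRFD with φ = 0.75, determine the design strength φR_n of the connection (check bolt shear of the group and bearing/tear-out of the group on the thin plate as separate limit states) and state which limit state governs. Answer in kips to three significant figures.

151 kips (bearing governs)

Bolt shear: A_b = π·1.125²/4 = 0.994 in²; R_n = 84 × 0.994 × 2 × 2 = 334 kips → 0.75 × 334 = 250 kips.
Bearing (1.2 l_c t F_u ≤ 2.4 d t F_u): upper limit = 2.4·1.125·0.625·65 = 109.7 kips.
  Edge l_c = 2.5 − 1.25/2 = 1.875 → r_n = 91.41 kips; interior l_c = 4.125 − 1.25 = 2.875 → r_n = 109.7 kips.
  R_n,bearing = 1·91.41 + 1·109.7 = 201.1 kips → 0.75 × 201.1 = 151 kips.
Bearing governs: 151 kips.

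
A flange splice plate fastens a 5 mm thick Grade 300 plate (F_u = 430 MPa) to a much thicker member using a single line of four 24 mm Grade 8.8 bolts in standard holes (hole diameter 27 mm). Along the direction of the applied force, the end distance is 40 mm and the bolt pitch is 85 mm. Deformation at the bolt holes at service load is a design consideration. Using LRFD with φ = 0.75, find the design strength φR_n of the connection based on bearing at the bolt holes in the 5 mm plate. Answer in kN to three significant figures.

330 kN

Per bolt r_n = 1.2 l_c t F_u ≤ 2.4 d t F_u; upper limit = 2.4 × 24 × 5 × 430 / 1000 = 123.8 kN.
Edge bolt: l_c = 40 − 27/2 = 26.5 mm → 1.2 × 26.5 × 5 × 430 / 1000 = 68.37 → r_n = 68.37 kN.
Interior bolts: l_c = 85 − 27 = 58 mm → 1.2 × 58 × 5 × 430 / 1000 = 149.6 → r_n = 123.8 kN.
R_n = 1 × 68.37 + 3 × 123.8 = 439.9 kN.
Design strength φR_n = 0.75 × 439.9 = 330 kN.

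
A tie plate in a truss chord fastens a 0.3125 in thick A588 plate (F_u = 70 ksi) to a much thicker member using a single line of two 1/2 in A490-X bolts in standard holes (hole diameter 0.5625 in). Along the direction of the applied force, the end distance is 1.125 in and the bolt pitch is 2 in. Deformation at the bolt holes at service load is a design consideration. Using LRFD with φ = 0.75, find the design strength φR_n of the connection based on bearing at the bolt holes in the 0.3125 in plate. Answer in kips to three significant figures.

Per bolt r_n = 1.2 l_c t F_u ≤ 2.4 d t F_u; upper limit = 2.4 × 0.5 × 0.3125 × 70 = 26.25 kips.
Edge bolt: l_c = 1.125 − 0.5625/2 = 0.8438 in → 1.2 × 0.8438 × 0.3125 × 70 = 22.15 → r_n = 22.15 kips.
Interior bolts: l_c = 2 − 0.5625 = 1.438 in → 1.2 × 1.438 × 0.3125 × 70 = 37.73 → r_n = 26.25 kips.
R_n = 1 × 22.15 + 1 × 26.25 = 48.4 kips.
Design strength φR_n = 0.75 × 48.4 = 36.3 kips.

36.3 kips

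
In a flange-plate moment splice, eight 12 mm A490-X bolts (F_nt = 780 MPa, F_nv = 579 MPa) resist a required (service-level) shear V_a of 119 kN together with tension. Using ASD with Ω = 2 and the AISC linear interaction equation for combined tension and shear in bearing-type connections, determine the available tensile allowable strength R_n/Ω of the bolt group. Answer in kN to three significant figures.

A_b = π·12²/4 = 113.1 mm²; f_rv = 119 × 1000 / (8 × 113.1) = 131.5 MPa.
F'_nt = 1.3 F_nt − (Ω F_nt / F_nv) f_rv = 1.3·780 − (2·780/579)·131.5 = 659.6 MPa, capped at F_nt → F'_nt = 659.6 MPa.
R_n = F'_nt · A_b · n = 659.6 × 113.1 × 8 / 1000 = 596.8 kN.
Allowable strength R_n/Ω = 596.8 / 2 = 298 kN.

298 kN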